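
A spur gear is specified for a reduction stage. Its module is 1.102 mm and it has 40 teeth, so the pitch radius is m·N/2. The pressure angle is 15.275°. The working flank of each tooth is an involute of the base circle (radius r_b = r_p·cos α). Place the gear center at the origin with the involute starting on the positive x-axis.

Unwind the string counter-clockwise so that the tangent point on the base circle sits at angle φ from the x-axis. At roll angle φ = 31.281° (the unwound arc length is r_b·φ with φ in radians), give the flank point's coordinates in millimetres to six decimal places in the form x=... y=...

pitch radius r_p = m·N/2 = 1.102·40/2 = 22.040000
base radius r_b = r_p·cos α = 22.040000·cos 15.275° = 21.261381
roll angle φ = 31.281° = 0.54595644 rad
x = r_b·(cos φ + φ·sin φ) = 21.261381·(0.85463106 + 0.54595644·0.51923573) = 24.197815
y = r_b·(sin φ − φ·cos φ) = 21.261381·(0.51923573 − 0.54595644·0.85463106) = 1.119293

x=24.197815 y=1.119293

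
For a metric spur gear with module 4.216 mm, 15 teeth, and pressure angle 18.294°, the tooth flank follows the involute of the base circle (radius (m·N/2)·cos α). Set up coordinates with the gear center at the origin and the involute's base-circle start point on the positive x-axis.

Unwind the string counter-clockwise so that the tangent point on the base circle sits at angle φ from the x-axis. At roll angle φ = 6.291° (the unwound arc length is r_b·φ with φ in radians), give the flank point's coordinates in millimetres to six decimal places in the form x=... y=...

x=30.202296 y=0.013231

pitch radius r_p = m·N/2 = 4.216·15/2 = 31.620000
base radius r_b = r_p·cos α = 31.620000·cos 18.294° = 30.021873
roll angle φ = 6.291° = 0.10979866 rad
x = r_b·(cos φ + φ·sin φ) = 30.021873·(0.99397818 + 0.10979866·0.10957818) = 30.202296
y = r_b·(sin φ − φ·cos φ) = 30.021873·(0.10957818 − 0.10979866·0.99397818) = 0.013231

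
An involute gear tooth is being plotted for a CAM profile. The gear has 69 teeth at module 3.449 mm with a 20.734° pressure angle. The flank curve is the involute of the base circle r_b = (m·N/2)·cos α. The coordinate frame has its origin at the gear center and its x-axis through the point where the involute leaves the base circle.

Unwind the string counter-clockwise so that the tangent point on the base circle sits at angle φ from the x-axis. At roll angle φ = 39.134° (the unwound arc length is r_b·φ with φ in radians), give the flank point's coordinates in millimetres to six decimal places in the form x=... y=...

x=134.291811 y=11.277398

pitch radius r_p = m·N/2 = 3.449·69/2 = 118.990500
base radius r_b = r_p·cos α = 118.990500·cos 20.734° = 111.283974
roll angle φ = 39.134° = 0.68301715 rad
x = r_b·(cos φ + φ·sin φ) = 111.283974·(0.77567202 + 0.68301715·0.63113621) = 134.291811
y = r_b·(sin φ − φ·cos φ) = 111.283974·(0.63113621 − 0.68301715·0.77567202) = 11.277398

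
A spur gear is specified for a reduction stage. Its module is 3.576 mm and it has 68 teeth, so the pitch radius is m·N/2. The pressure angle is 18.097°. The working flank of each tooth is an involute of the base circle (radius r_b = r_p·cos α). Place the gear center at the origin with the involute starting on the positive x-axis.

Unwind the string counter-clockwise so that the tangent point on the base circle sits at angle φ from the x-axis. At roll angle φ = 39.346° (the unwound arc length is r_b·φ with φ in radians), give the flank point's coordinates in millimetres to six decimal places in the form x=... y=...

pitch radius r_p = m·N/2 = 3.576·68/2 = 121.584000
base radius r_b = r_p·cos α = 121.584000·cos 18.097° = 115.569482
roll angle φ = 39.346° = 0.68671725 rad
x = r_b·(cos φ + φ·sin φ) = 115.569482·(0.77333145 + 0.68671725·0.63400195) = 139.690165
y = r_b·(sin φ − φ·cos φ) = 115.569482·(0.63400195 − 0.68671725·0.77333145) = 11.896942

x=139.690165 y=11.896942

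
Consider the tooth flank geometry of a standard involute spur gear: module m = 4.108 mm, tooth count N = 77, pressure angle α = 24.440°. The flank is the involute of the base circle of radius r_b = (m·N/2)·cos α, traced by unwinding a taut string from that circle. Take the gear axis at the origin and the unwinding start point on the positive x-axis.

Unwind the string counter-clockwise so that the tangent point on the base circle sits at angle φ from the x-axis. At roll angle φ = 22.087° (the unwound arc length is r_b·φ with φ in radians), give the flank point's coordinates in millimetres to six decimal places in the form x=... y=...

pitch radius r_p = m·N/2 = 4.108·77/2 = 158.158000
base radius r_b = r_p·cos α = 158.158000·cos 24.440° = 143.986258
roll angle φ = 22.087° = 0.38549087 rad
x = r_b·(cos φ + φ·sin φ) = 143.986258·(0.92661397 + 0.38549087·0.37601403) = 154.290483
y = r_b·(sin φ − φ·cos φ) = 143.986258·(0.37601403 − 0.38549087·0.92661397) = 2.708785

x=154.290483 y=2.708785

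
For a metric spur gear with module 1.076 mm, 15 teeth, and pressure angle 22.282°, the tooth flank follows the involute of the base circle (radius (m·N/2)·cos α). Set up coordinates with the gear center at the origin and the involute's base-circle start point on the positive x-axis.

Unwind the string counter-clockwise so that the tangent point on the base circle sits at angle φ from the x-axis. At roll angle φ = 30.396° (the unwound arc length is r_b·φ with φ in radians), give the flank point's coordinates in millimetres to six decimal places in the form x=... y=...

pitch radius r_p = m·N/2 = 1.076·15/2 = 8.070000
base radius r_b = r_p·cos α = 8.070000·cos 22.282° = 7.467404
roll angle φ = 30.396° = 0.53051028 rad
x = r_b·(cos φ + φ·sin φ) = 7.467404·(0.86254899 + 0.53051028·0.50597355) = 8.445434
y = r_b·(sin φ − φ·cos φ) = 7.467404·(0.50597355 − 0.53051028·0.86254899) = 0.361291

x=8.445434 y=0.361291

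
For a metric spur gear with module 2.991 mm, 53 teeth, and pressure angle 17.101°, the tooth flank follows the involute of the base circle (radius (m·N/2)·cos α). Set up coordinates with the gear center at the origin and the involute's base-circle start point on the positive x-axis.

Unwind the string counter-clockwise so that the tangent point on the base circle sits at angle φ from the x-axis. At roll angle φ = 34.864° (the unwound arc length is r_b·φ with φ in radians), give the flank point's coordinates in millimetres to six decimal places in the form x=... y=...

pitch radius r_p = m·N/2 = 2.991·53/2 = 79.261500
base radius r_b = r_p·cos α = 79.261500·cos 17.101° = 75.757181
roll angle φ = 34.864° = 0.60849159 rad
x = r_b·(cos φ + φ·sin φ) = 75.757181·(0.82051120 + 0.60849159·0.57163044) = 88.510412
y = r_b·(sin φ − φ·cos φ) = 75.757181·(0.57163044 − 0.60849159·0.82051120) = 5.481508

x=88.510412 y=5.481508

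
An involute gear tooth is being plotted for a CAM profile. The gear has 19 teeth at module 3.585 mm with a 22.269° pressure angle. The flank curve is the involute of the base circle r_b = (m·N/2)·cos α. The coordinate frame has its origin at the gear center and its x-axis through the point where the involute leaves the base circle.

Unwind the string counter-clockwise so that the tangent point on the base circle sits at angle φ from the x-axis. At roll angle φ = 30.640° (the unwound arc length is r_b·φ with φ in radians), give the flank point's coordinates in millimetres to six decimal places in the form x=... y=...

x=35.706827 y=1.561189

pitch radius r_p = m·N/2 = 3.585·19/2 = 34.057500
base radius r_b = r_p·cos α = 34.057500·cos 22.269° = 31.517318
roll angle φ = 30.640° = 0.53476888 rad
x = r_b·(cos φ + φ·sin φ) = 31.517318·(0.86038644 + 0.53476888·0.50964220) = 35.706827
y = r_b·(sin φ − φ·cos φ) = 31.517318·(0.50964220 − 0.53476888·0.86038644) = 1.561189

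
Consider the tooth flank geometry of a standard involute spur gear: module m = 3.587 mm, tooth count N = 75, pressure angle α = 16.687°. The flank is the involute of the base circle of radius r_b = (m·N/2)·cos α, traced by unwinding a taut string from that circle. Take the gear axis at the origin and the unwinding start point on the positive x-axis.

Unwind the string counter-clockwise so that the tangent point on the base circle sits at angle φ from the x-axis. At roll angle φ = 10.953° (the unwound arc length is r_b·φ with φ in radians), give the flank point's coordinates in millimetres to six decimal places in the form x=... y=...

x=131.180734 y=0.298951

pitch radius r_p = m·N/2 = 3.587·75/2 = 134.512500
base radius r_b = r_p·cos α = 134.512500·cos 16.687° = 128.847865
roll angle φ = 10.953° = 0.19116591 rad
x = r_b·(cos φ + φ·sin φ) = 128.847865·(0.98178337 + 0.19116591·0.19000370) = 131.180734
y = r_b·(sin φ − φ·cos φ) = 128.847865·(0.19000370 − 0.19116591·0.98178337) = 0.298951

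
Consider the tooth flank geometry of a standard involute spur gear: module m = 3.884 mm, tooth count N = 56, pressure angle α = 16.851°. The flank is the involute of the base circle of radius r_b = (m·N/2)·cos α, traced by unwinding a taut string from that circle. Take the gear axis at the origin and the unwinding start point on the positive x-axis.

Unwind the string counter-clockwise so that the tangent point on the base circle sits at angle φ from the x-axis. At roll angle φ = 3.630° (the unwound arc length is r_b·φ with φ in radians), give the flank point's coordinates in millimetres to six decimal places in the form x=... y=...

x=104.291069 y=0.008819

pitch radius r_p = m·N/2 = 3.884·56/2 = 108.752000
base radius r_b = r_p·cos α = 108.752000·cos 16.851° = 104.082390
roll angle φ = 3.630° = 0.06335545 rad
x = r_b·(cos φ + φ·sin φ) = 104.082390·(0.99799371 + 0.06335545·0.06331308) = 104.291069
y = r_b·(sin φ − φ·cos φ) = 104.082390·(0.06331308 − 0.06335545·0.99799371) = 0.008819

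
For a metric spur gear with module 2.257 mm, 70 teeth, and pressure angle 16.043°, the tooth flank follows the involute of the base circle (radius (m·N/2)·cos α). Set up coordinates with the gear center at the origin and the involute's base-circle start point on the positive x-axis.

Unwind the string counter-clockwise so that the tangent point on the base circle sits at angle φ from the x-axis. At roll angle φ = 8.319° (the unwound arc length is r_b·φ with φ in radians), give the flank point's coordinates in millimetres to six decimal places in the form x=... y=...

pitch radius r_p = m·N/2 = 2.257·70/2 = 78.995000
base radius r_b = r_p·cos α = 78.995000·cos 16.043° = 75.918505
roll angle φ = 8.319° = 0.14519394 rad
x = r_b·(cos φ + φ·sin φ) = 75.918505·(0.98947786 + 0.14519394·0.14468433) = 76.714522
y = r_b·(sin φ − φ·cos φ) = 75.918505·(0.14468433 − 0.14519394·0.98947786) = 0.077296

x=76.714522 y=0.077296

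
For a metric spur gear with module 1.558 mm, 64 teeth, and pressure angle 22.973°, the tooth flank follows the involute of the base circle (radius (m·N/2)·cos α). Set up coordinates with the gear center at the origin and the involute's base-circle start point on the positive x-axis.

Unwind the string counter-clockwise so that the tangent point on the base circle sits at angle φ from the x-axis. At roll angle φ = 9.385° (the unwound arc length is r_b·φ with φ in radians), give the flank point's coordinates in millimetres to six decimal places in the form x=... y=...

pitch radius r_p = m·N/2 = 1.558·64/2 = 49.856000
base radius r_b = r_p·cos α = 49.856000·cos 22.973° = 45.901865
roll angle φ = 9.385° = 0.16379915 rad
x = r_b·(cos φ + φ·sin φ) = 45.901865·(0.98661489 + 0.16379915·0.16306767) = 46.513518
y = r_b·(sin φ − φ·cos φ) = 45.901865·(0.16306767 − 0.16379915·0.98661489) = 0.067062

x=46.513518 y=0.067062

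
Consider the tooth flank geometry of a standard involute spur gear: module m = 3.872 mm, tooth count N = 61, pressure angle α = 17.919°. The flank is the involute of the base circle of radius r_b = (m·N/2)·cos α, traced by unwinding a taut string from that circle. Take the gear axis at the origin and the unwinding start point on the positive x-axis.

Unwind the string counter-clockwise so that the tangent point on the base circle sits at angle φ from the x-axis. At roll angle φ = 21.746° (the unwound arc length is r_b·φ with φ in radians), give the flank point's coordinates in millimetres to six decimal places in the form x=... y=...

x=120.171585 y=2.018462

pitch radius r_p = m·N/2 = 3.872·61/2 = 118.096000
base radius r_b = r_p·cos α = 118.096000·cos 17.919° = 112.367450
roll angle φ = 21.746° = 0.37953930 rad
x = r_b·(cos φ + φ·sin φ) = 112.367450·(0.92883542 + 0.37953930·0.37049259) = 120.171585
y = r_b·(sin φ − φ·cos φ) = 112.367450·(0.37049259 − 0.37953930·0.92883542) = 2.018462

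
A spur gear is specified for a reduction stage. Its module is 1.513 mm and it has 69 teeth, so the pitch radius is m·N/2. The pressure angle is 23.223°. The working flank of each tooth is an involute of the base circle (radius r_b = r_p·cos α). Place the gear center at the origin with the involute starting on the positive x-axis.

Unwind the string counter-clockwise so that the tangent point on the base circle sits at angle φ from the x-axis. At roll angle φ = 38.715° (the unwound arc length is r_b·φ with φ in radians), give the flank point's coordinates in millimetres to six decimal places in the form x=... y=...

pitch radius r_p = m·N/2 = 1.513·69/2 = 52.198500
base radius r_b = r_p·cos α = 52.198500·cos 23.223° = 47.969228
roll angle φ = 38.715° = 0.67570422 rad
x = r_b·(cos φ + φ·sin φ) = 47.969228·(0.78026669 + 0.67570422·0.62544695) = 57.701408
y = r_b·(sin φ − φ·cos φ) = 47.969228·(0.62544695 − 0.67570422·0.78026669) = 4.711415

x=57.701408 y=4.711415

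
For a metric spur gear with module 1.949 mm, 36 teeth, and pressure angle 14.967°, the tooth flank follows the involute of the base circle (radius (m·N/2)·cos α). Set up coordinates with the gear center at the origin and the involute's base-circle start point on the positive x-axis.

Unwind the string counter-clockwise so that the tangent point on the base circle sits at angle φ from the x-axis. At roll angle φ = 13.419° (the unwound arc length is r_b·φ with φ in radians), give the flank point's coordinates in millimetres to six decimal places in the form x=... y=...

x=34.808649 y=0.144339

pitch radius r_p = m·N/2 = 1.949·36/2 = 35.082000
base radius r_b = r_p·cos α = 35.082000·cos 14.967° = 33.891834
roll angle φ = 13.419° = 0.23420573 rad
x = r_b·(cos φ + φ·sin φ) = 33.891834·(0.97269897 + 0.23420573·0.23207048) = 34.808649
y = r_b·(sin φ − φ·cos φ) = 33.891834·(0.23207048 − 0.23420573·0.97269897) = 0.144339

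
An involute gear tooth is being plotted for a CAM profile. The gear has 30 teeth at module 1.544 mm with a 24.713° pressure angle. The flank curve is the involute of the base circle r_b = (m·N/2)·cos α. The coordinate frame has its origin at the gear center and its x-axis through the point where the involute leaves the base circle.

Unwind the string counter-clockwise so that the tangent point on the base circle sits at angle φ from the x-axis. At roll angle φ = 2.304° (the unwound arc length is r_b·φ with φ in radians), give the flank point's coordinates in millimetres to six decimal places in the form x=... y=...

pitch radius r_p = m·N/2 = 1.544·30/2 = 23.160000
base radius r_b = r_p·cos α = 23.160000·cos 24.713° = 21.038853
roll angle φ = 2.304° = 0.04021239 rad
x = r_b·(cos φ + φ·sin φ) = 21.038853·(0.99919159 + 0.04021239·0.04020155) = 21.055856
y = r_b·(sin φ − φ·cos φ) = 21.038853·(0.04020155 − 0.04021239·0.99919159) = 0.000456

x=21.055856 y=0.000456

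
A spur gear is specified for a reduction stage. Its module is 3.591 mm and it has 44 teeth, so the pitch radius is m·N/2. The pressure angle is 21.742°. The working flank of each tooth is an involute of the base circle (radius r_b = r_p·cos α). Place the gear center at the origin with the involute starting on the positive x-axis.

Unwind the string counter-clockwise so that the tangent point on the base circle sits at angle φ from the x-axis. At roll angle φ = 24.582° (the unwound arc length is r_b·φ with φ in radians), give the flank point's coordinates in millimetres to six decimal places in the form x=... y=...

x=79.828064 y=1.896427

pitch radius r_p = m·N/2 = 3.591·44/2 = 79.002000
base radius r_b = r_p·cos α = 79.002000·cos 21.742° = 73.381899
roll angle φ = 24.582° = 0.42903684 rad
x = r_b·(cos φ + φ·sin φ) = 73.381899·(0.90936684 + 0.42903684·0.41599513) = 79.828064
y = r_b·(sin φ − φ·cos φ) = 73.381899·(0.41599513 − 0.42903684·0.90936684) = 1.896427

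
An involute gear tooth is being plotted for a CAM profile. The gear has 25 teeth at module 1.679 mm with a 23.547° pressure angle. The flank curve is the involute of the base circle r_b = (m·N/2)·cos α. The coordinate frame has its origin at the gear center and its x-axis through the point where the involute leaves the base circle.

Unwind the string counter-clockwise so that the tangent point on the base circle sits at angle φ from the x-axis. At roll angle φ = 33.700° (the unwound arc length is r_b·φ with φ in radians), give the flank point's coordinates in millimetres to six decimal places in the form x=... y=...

pitch radius r_p = m·N/2 = 1.679·25/2 = 20.987500
base radius r_b = r_p·cos α = 20.987500·cos 23.547° = 19.239927
roll angle φ = 33.700° = 0.58817596 rad
x = r_b·(cos φ + φ·sin φ) = 19.239927·(0.83195412 + 0.58817596·0.55484443) = 22.285613
y = r_b·(sin φ − φ·cos φ) = 19.239927·(0.55484443 − 0.58817596·0.83195412) = 1.260389

x=22.285613 y=1.260389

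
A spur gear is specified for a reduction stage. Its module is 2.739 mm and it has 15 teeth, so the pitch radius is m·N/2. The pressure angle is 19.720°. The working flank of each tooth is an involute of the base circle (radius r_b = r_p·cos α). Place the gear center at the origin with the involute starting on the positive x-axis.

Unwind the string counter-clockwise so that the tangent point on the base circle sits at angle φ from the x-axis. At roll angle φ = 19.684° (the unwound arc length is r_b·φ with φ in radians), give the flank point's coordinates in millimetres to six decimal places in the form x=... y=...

x=20.445476 y=0.258299

pitch radius r_p = m·N/2 = 2.739·15/2 = 20.542500
base radius r_b = r_p·cos α = 20.542500·cos 19.720° = 19.337740
roll angle φ = 19.684° = 0.34355061 rad
x = r_b·(cos φ + φ·sin φ) = 19.337740·(0.94156464 + 0.34355061·0.33683234) = 20.445476
y = r_b·(sin φ − φ·cos φ) = 19.337740·(0.33683234 − 0.34355061·0.94156464) = 0.258299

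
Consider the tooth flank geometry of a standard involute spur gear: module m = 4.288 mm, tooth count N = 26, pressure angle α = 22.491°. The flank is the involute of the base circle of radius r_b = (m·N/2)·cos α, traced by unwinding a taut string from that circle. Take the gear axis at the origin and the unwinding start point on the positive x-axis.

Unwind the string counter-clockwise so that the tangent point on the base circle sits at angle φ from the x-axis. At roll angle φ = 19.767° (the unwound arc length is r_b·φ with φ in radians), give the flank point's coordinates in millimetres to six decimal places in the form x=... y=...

pitch radius r_p = m·N/2 = 4.288·26/2 = 55.744000
base radius r_b = r_p·cos α = 55.744000·cos 22.491° = 51.504091
roll angle φ = 19.767° = 0.34499923 rad
x = r_b·(cos φ + φ·sin φ) = 51.504091·(0.94107571 + 0.34499923·0.33819596) = 54.478610
y = r_b·(sin φ − φ·cos φ) = 51.504091·(0.33819596 − 0.34499923·0.94107571) = 0.696621

x=54.478610 y=0.696621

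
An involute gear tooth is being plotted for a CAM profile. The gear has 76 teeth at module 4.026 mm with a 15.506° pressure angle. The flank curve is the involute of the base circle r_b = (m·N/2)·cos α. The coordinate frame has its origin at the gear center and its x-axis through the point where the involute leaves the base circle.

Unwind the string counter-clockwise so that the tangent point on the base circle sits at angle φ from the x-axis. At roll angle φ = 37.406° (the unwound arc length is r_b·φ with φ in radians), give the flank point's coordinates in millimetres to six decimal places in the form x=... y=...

pitch radius r_p = m·N/2 = 4.026·76/2 = 152.988000
base radius r_b = r_p·cos α = 152.988000·cos 15.506° = 147.419614
roll angle φ = 37.406° = 0.65285786 rad
x = r_b·(cos φ + φ·sin φ) = 147.419614·(0.79435101 + 0.65285786·0.60745903) = 175.567238
y = r_b·(sin φ − φ·cos φ) = 147.419614·(0.60745903 − 0.65285786·0.79435101) = 13.099814

x=175.567238 y=13.099814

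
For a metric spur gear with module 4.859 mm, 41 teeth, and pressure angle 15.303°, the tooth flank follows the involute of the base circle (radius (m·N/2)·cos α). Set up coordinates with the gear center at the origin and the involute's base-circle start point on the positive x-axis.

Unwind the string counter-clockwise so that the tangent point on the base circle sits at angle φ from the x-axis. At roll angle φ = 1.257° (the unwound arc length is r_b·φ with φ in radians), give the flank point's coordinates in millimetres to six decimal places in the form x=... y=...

x=96.100825 y=0.000338

pitch radius r_p = m·N/2 = 4.859·41/2 = 99.609500
base radius r_b = r_p·cos α = 99.609500·cos 15.303° = 96.077706
roll angle φ = 1.257° = 0.02193879 rad
x = r_b·(cos φ + φ·sin φ) = 96.077706·(0.99975935 + 0.02193879·0.02193703) = 96.100825
y = r_b·(sin φ − φ·cos φ) = 96.077706·(0.02193703 − 0.02193879·0.99975935) = 0.000338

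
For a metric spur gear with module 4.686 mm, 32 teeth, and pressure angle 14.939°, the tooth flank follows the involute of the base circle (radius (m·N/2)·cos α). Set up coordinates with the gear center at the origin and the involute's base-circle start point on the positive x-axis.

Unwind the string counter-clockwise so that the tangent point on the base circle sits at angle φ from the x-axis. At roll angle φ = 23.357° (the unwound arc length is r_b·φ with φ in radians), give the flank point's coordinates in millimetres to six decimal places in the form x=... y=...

pitch radius r_p = m·N/2 = 4.686·32/2 = 74.976000
base radius r_b = r_p·cos α = 74.976000·cos 14.939° = 72.441873
roll angle φ = 23.357° = 0.40765655 rad
x = r_b·(cos φ + φ·sin φ) = 72.441873·(0.91805242 + 0.40765655·0.39645901) = 78.213429
y = r_b·(sin φ − φ·cos φ) = 72.441873·(0.39645901 − 0.40765655·0.91805242) = 1.608856

x=78.213429 y=1.608856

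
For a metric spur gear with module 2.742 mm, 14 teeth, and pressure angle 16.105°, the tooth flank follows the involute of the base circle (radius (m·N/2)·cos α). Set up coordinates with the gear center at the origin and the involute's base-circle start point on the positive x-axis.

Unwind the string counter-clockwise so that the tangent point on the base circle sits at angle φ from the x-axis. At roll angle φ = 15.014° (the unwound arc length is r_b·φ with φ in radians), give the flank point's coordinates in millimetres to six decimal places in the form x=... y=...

x=19.063037 y=0.109848

pitch radius r_p = m·N/2 = 2.742·14/2 = 19.194000
base radius r_b = r_p·cos α = 19.194000·cos 16.105° = 18.440731
roll angle φ = 15.014° = 0.26204373 rad
x = r_b·(cos φ + φ·sin φ) = 18.440731·(0.96586256 + 0.26204373·0.25905506) = 19.063037
y = r_b·(sin φ − φ·cos φ) = 18.440731·(0.25905506 − 0.26204373·0.96586256) = 0.109848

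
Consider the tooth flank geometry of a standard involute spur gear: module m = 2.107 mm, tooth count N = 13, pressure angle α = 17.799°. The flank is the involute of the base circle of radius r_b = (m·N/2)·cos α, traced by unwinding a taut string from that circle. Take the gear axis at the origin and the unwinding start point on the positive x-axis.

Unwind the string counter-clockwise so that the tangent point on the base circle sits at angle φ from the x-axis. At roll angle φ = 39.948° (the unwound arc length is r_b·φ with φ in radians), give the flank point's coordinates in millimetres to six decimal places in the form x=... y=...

x=15.834550 y=1.402851

pitch radius r_p = m·N/2 = 2.107·13/2 = 13.695500
base radius r_b = r_p·cos α = 13.695500·cos 17.799° = 13.039961
roll angle φ = 39.948° = 0.69722413 rad
x = r_b·(cos φ + φ·sin φ) = 13.039961·(0.76662750 + 0.69722413·0.64209211) = 15.834550
y = r_b·(sin φ − φ·cos φ) = 13.039961·(0.64209211 − 0.69722413·0.76662750) = 1.402851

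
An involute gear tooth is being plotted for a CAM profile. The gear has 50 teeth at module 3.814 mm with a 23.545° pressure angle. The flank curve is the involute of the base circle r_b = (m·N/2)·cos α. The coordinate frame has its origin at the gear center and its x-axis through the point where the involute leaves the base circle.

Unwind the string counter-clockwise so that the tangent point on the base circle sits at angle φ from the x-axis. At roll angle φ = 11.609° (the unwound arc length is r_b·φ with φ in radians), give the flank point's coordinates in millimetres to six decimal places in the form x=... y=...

pitch radius r_p = m·N/2 = 3.814·50/2 = 95.350000
base radius r_b = r_p·cos α = 95.350000·cos 23.545° = 87.411790
roll angle φ = 11.609° = 0.20261527 rad
x = r_b·(cos φ + φ·sin φ) = 87.411790·(0.97954365 + 0.20261527·0.20123179) = 89.187673
y = r_b·(sin φ − φ·cos φ) = 87.411790·(0.20123179 − 0.20261527·0.97954365) = 0.241369

x=89.187673 y=0.241369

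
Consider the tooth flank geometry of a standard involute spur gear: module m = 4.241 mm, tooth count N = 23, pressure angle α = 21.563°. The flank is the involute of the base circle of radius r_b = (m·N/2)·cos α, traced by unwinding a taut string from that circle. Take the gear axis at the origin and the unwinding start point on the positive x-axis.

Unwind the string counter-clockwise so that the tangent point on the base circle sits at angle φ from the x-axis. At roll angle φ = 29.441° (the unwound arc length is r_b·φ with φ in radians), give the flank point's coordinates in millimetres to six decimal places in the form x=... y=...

pitch radius r_p = m·N/2 = 4.241·23/2 = 48.771500
base radius r_b = r_p·cos α = 48.771500·cos 21.563° = 45.358179
roll angle φ = 29.441° = 0.51384239 rad
x = r_b·(cos φ + φ·sin φ) = 45.358179·(0.87086230 + 0.51384239·0.49152706) = 50.956727
y = r_b·(sin φ − φ·cos φ) = 45.358179·(0.49152706 − 0.51384239·0.87086230) = 1.997624

x=50.956727 y=1.997624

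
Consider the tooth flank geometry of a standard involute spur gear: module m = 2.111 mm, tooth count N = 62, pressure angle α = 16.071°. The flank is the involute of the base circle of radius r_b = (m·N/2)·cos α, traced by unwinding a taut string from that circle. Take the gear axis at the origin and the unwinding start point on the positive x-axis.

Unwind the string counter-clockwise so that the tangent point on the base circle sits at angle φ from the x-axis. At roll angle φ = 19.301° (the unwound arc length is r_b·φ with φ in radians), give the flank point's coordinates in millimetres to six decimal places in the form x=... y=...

pitch radius r_p = m·N/2 = 2.111·62/2 = 65.441000
base radius r_b = r_p·cos α = 65.441000·cos 16.071° = 62.883526
roll angle φ = 19.301° = 0.33686600 rad
x = r_b·(cos φ + φ·sin φ) = 62.883526·(0.94379518 + 0.33686600·0.33053087) = 66.350911
y = r_b·(sin φ − φ·cos φ) = 62.883526·(0.33053087 − 0.33686600·0.94379518) = 0.792229

x=66.350911 y=0.792229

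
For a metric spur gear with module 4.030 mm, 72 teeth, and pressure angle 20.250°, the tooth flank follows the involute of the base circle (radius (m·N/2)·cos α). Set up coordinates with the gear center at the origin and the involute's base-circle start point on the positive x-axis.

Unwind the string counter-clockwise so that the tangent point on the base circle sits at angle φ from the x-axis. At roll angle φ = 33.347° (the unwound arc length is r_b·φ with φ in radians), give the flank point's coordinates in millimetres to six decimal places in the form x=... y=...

pitch radius r_p = m·N/2 = 4.030·72/2 = 145.080000
base radius r_b = r_p·cos α = 145.080000·cos 20.250° = 136.112799
roll angle φ = 33.347° = 0.58201495 rad
x = r_b·(cos φ + φ·sin φ) = 136.112799·(0.83535671 + 0.58201495·0.54970825) = 157.250454
y = r_b·(sin φ − φ·cos φ) = 136.112799·(0.54970825 − 0.58201495·0.83535671) = 8.645634

x=157.250454 y=8.645634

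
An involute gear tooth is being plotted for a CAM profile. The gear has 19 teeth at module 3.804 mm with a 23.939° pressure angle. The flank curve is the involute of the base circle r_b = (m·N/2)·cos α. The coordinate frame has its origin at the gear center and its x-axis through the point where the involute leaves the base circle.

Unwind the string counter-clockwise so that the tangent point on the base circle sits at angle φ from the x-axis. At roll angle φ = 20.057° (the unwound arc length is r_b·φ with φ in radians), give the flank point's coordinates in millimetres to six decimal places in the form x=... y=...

pitch radius r_p = m·N/2 = 3.804·19/2 = 36.138000
base radius r_b = r_p·cos α = 36.138000·cos 23.939° = 33.029336
roll angle φ = 20.057° = 0.35006069 rad
x = r_b·(cos φ + φ·sin φ) = 33.029336·(0.93935190 + 0.35006069·0.34295482) = 34.991506
y = r_b·(sin φ − φ·cos φ) = 33.029336·(0.34295482 − 0.35006069·0.93935190) = 0.466528

x=34.991506 y=0.466528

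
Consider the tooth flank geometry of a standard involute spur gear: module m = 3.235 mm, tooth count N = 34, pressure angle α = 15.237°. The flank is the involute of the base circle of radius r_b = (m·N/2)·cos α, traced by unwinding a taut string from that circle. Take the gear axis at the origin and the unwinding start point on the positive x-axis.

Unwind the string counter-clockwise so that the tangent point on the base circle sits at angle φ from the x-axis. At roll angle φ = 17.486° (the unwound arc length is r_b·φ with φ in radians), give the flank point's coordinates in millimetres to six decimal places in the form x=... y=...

x=55.475601 y=0.498097

pitch radius r_p = m·N/2 = 3.235·34/2 = 54.995000
base radius r_b = r_p·cos α = 54.995000·cos 15.237° = 53.061760
roll angle φ = 17.486° = 0.30518827 rad
x = r_b·(cos φ + φ·sin φ) = 53.061760·(0.95379040 + 0.30518827·0.30047275) = 55.475601
y = r_b·(sin φ − φ·cos φ) = 53.061760·(0.30047275 − 0.30518827·0.95379040) = 0.498097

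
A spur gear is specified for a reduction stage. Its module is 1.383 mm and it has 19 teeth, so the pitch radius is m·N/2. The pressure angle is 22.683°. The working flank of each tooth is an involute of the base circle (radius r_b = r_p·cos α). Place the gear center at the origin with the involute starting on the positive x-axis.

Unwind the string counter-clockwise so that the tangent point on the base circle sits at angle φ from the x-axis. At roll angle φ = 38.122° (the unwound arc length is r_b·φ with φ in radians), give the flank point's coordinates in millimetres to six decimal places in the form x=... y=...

x=14.515772 y=1.138342

pitch radius r_p = m·N/2 = 1.383·19/2 = 13.138500
base radius r_b = r_p·cos α = 13.138500·cos 22.683° = 12.122271
roll angle φ = 38.122° = 0.66535442 rad
x = r_b·(cos φ + φ·sin φ) = 12.122271·(0.78669804 + 0.66535442·0.61733799) = 14.515772
y = r_b·(sin φ − φ·cos φ) = 12.122271·(0.61733799 − 0.66535442·0.78669804) = 1.138342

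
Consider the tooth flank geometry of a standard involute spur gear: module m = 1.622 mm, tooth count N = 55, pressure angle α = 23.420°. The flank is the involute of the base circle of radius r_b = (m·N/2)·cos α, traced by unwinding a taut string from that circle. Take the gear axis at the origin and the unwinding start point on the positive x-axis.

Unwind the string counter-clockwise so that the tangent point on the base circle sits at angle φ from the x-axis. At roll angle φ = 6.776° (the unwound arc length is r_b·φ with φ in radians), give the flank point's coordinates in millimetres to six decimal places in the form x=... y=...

x=41.215489 y=0.022536

pitch radius r_p = m·N/2 = 1.622·55/2 = 44.605000
base radius r_b = r_p·cos α = 44.605000·cos 23.420° = 40.930259
roll angle φ = 6.776° = 0.11826351 rad
x = r_b·(cos φ + φ·sin φ) = 40.930259·(0.99301502 + 0.11826351·0.11798803) = 41.215489
y = r_b·(sin φ − φ·cos φ) = 40.930259·(0.11798803 − 0.11826351·0.99301502) = 0.022536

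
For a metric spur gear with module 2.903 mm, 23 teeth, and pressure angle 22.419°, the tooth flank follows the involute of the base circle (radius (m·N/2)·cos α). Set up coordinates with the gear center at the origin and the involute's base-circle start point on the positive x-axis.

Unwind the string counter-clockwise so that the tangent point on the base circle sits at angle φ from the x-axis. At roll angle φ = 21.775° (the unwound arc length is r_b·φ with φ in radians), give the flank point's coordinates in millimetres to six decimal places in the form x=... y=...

pitch radius r_p = m·N/2 = 2.903·23/2 = 33.384500
base radius r_b = r_p·cos α = 33.384500·cos 22.419° = 30.861287
roll angle φ = 21.775° = 0.38004544 rad
x = r_b·(cos φ + φ·sin φ) = 30.861287·(0.92864778 + 0.38004544·0.37096267) = 33.010172
y = r_b·(sin φ − φ·cos φ) = 30.861287·(0.37096267 − 0.38004544·0.92864778) = 0.556562

x=33.010172 y=0.556562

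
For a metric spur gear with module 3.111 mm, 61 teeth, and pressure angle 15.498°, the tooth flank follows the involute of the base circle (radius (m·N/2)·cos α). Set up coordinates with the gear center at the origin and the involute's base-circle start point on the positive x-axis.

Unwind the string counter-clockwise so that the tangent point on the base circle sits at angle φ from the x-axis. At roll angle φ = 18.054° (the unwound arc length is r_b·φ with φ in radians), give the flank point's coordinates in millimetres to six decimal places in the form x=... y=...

x=95.862659 y=0.944121

pitch radius r_p = m·N/2 = 3.111·61/2 = 94.885500
base radius r_b = r_p·cos α = 94.885500·cos 15.498° = 91.435442
roll angle φ = 18.054° = 0.31510174 rad
x = r_b·(cos φ + φ·sin φ) = 91.435442·(0.95076485 + 0.31510174·0.30991321) = 95.862659
y = r_b·(sin φ − φ·cos φ) = 91.435442·(0.30991321 − 0.31510174·0.95076485) = 0.944121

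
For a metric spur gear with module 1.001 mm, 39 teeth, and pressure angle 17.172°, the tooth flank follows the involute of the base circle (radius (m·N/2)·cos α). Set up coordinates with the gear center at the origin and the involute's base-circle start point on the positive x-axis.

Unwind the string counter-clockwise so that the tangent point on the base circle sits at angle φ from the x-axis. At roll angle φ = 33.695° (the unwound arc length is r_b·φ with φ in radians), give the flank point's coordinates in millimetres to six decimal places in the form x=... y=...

pitch radius r_p = m·N/2 = 1.001·39/2 = 19.519500
base radius r_b = r_p·cos α = 19.519500·cos 17.172° = 18.649375
roll angle φ = 33.695° = 0.58808869 rad
x = r_b·(cos φ + φ·sin φ) = 18.649375·(0.83200254 + 0.58808869·0.55477182) = 21.600779
y = r_b·(sin φ − φ·cos φ) = 18.649375·(0.55477182 − 0.58808869·0.83200254) = 1.221171

x=21.600779 y=1.221171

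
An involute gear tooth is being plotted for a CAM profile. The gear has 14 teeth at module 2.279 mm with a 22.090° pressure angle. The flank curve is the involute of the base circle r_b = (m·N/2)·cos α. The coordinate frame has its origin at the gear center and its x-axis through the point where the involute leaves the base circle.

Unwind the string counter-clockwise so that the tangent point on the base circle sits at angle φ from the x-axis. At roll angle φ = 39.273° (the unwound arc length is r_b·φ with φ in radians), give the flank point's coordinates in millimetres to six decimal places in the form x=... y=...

x=17.857126 y=1.513497

pitch radius r_p = m·N/2 = 2.279·14/2 = 15.953000
base radius r_b = r_p·cos α = 15.953000·cos 22.090° = 14.781959
roll angle φ = 39.273° = 0.68544316 rad
x = r_b·(cos φ + φ·sin φ) = 14.781959·(0.77413860 + 0.68544316·0.63301614) = 17.857126
y = r_b·(sin φ − φ·cos φ) = 14.781959·(0.63301614 − 0.68544316·0.77413860) = 1.513497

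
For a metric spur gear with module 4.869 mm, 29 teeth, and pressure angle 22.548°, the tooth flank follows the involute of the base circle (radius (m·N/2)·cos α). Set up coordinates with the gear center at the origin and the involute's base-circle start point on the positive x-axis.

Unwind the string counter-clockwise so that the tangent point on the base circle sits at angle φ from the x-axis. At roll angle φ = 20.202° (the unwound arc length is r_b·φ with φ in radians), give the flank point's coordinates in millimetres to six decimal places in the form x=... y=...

pitch radius r_p = m·N/2 = 4.869·29/2 = 70.600500
base radius r_b = r_p·cos α = 70.600500·cos 22.548° = 65.203700
roll angle φ = 20.202° = 0.35259142 rad
x = r_b·(cos φ + φ·sin φ) = 65.203700·(0.93848097 + 0.35259142·0.34533096) = 69.131682
y = r_b·(sin φ − φ·cos φ) = 65.203700·(0.34533096 − 0.35259142·0.93848097) = 0.940930

x=69.131682 y=0.940930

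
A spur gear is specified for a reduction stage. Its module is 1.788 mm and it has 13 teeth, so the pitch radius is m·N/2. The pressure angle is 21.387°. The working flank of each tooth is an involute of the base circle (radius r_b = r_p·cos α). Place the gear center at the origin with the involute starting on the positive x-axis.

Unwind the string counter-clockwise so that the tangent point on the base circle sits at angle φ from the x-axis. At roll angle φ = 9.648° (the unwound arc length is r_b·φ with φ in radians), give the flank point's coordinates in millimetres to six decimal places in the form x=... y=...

x=10.974031 y=0.017175

pitch radius r_p = m·N/2 = 1.788·13/2 = 11.622000
base radius r_b = r_p·cos α = 11.622000·cos 21.387° = 10.821693
roll angle φ = 9.648° = 0.16838937 rad
x = r_b·(cos φ + φ·sin φ) = 10.821693·(0.98585598 + 0.16838937·0.16759471) = 10.974031
y = r_b·(sin φ − φ·cos φ) = 10.821693·(0.16759471 − 0.16838937·0.98585598) = 0.017175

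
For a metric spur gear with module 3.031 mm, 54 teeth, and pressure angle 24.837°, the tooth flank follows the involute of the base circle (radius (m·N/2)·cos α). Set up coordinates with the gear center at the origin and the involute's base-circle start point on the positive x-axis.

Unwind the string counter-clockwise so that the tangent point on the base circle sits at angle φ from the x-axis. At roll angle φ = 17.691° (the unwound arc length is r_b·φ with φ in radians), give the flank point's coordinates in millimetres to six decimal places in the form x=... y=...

pitch radius r_p = m·N/2 = 3.031·54/2 = 81.837000
base radius r_b = r_p·cos α = 81.837000·cos 24.837° = 74.267603
roll angle φ = 17.691° = 0.30876620 rad
x = r_b·(cos φ + φ·sin φ) = 74.267603·(0.95270923 + 0.30876620·0.30388341) = 77.723880
y = r_b·(sin φ − φ·cos φ) = 74.267603·(0.30388341 − 0.30876620·0.95270923) = 0.721807

x=77.723880 y=0.721807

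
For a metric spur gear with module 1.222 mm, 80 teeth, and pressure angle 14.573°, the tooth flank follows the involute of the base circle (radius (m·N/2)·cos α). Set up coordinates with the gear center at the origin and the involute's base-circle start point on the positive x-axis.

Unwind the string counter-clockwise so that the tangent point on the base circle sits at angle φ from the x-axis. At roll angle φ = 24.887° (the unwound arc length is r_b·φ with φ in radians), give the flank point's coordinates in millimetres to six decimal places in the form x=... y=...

pitch radius r_p = m·N/2 = 1.222·80/2 = 48.880000
base radius r_b = r_p·cos α = 48.880000·cos 14.573° = 47.307425
roll angle φ = 24.887° = 0.43436009 rad
x = r_b·(cos φ + φ·sin φ) = 47.307425·(0.90713952 + 0.43436009·0.42083000) = 51.561842
y = r_b·(sin φ − φ·cos φ) = 47.307425·(0.42083000 − 0.43436009·0.90713952) = 1.268066

x=51.561842 y=1.268066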